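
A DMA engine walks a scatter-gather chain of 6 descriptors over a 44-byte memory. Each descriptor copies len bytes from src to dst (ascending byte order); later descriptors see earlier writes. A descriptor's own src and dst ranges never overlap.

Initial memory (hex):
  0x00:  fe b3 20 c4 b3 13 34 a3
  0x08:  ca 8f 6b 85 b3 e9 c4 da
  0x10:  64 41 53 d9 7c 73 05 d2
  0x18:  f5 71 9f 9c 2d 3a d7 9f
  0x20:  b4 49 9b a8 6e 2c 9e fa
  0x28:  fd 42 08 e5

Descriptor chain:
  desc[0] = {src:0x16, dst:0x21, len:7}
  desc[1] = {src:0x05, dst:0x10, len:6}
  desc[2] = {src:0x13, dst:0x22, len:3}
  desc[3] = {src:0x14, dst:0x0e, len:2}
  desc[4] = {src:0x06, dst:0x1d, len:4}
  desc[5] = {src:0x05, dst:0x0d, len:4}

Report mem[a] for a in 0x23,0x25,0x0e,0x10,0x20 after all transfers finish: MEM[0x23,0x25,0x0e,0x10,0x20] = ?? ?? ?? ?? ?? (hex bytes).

MEM[0x23,0x25,0x0e,0x10,0x20] = 8f 9f 34 ca 8f

  after D0: wrote 7B at 0x21 = 05d2f5719f9c2d
  after D1: wrote 6B at 0x10 = 1334a3ca8f6b
  after D2: wrote 3B at 0x22 = ca8f6b
  after D3: wrote 2B at 0x0e = 8f6b
  after D4: wrote 4B at 0x1d = 34a3ca8f
  after D5: wrote 4B at 0x0d = 1334a3ca
query mem[0x23]=0x8f, mem[0x25]=0x9f, mem[0x0e]=0x34, mem[0x10]=0xca, mem[0x20]=0x8f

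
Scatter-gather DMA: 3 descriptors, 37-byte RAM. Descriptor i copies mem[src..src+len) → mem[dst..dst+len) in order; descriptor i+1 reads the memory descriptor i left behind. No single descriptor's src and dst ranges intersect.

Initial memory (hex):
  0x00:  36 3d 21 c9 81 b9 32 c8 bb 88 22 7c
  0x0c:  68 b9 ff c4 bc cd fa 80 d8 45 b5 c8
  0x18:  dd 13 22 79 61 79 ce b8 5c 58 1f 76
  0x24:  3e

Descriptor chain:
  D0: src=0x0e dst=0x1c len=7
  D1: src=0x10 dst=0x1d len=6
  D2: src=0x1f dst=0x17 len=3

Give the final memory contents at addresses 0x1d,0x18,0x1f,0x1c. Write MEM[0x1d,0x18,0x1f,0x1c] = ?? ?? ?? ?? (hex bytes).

[0] 0x0e->0x1c len=7 : ff c4 bc cd fa 80 d8
[1] 0x10->0x1d len=6 : bc cd fa 80 d8 45
[2] 0x1f->0x17 len=3 : fa 80 d8
query mem[0x1d]=0xbc, mem[0x18]=0x80, mem[0x1f]=0xfa, mem[0x1c]=0xff

MEM[0x1d,0x18,0x1f,0x1c] = bc 80 fa ff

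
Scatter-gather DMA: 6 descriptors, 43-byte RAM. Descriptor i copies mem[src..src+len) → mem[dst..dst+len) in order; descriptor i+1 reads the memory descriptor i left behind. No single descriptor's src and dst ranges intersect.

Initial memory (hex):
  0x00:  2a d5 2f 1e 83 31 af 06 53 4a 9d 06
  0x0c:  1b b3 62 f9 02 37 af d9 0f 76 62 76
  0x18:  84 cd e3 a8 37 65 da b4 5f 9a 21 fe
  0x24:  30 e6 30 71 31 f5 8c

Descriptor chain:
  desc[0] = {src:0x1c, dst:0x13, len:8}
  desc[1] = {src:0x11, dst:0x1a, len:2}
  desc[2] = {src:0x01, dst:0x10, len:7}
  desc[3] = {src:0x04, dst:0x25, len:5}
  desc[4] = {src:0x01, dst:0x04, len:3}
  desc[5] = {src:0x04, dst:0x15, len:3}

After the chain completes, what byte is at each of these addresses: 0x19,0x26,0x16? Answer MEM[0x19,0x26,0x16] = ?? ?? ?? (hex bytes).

MEM[0x19,0x26,0x16] = 21 31 2f

#0 dst[0x13+8] := {0x37,0x65,0xda,0xb4,0x5f,0x9a,0x21,0xfe}
#1 dst[0x1a+2] := {0x37,0xaf}
#2 dst[0x10+7] := {0xd5,0x2f,0x1e,0x83,0x31,0xaf,0x06}
#3 dst[0x25+5] := {0x83,0x31,0xaf,0x06,0x53}
#4 dst[0x04+3] := {0xd5,0x2f,0x1e}
#5 dst[0x15+3] := {0xd5,0x2f,0x1e}
query mem[0x19]=0x21, mem[0x26]=0x31, mem[0x16]=0x2f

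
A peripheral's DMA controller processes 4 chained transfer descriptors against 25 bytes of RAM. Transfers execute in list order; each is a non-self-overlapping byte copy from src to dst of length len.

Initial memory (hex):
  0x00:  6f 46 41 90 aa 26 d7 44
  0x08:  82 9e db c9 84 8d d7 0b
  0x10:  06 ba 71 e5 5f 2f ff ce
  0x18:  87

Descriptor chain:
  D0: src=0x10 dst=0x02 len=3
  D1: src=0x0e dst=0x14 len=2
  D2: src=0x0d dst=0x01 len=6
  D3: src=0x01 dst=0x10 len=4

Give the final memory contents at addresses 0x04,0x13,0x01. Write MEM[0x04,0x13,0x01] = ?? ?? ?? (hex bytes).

MEM[0x04,0x13,0x01] = 06 06 8d

D0: mem[0x02..0x04] <- [06 ba 71]
D1: mem[0x14..0x15] <- [d7 0b]
D2: mem[0x01..0x06] <- [8d d7 0b 06 ba 71]
D3: mem[0x10..0x13] <- [8d d7 0b 06]
query mem[0x04]=0x06, mem[0x13]=0x06, mem[0x01]=0x8d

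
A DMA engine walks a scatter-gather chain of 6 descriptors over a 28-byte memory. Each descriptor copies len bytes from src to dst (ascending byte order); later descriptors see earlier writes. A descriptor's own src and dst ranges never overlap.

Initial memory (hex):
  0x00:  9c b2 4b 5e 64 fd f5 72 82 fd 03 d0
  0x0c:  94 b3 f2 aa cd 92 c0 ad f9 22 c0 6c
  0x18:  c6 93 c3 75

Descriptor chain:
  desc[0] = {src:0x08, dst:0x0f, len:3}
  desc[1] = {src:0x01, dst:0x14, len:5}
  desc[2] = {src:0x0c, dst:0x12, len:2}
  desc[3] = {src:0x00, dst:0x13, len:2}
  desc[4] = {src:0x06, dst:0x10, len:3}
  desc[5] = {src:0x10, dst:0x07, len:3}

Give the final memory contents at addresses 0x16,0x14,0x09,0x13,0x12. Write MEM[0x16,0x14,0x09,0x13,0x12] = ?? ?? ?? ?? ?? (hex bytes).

MEM[0x16,0x14,0x09,0x13,0x12] = 5e b2 82 9c 82

[0] 0x08->0x0f len=3 : 82 fd 03
[1] 0x01->0x14 len=5 : b2 4b 5e 64 fd
[2] 0x0c->0x12 len=2 : 94 b3
[3] 0x00->0x13 len=2 : 9c b2
[4] 0x06->0x10 len=3 : f5 72 82
[5] 0x10->0x07 len=3 : f5 72 82
query mem[0x16]=0x5e, mem[0x14]=0xb2, mem[0x09]=0x82, mem[0x13]=0x9c, mem[0x12]=0x82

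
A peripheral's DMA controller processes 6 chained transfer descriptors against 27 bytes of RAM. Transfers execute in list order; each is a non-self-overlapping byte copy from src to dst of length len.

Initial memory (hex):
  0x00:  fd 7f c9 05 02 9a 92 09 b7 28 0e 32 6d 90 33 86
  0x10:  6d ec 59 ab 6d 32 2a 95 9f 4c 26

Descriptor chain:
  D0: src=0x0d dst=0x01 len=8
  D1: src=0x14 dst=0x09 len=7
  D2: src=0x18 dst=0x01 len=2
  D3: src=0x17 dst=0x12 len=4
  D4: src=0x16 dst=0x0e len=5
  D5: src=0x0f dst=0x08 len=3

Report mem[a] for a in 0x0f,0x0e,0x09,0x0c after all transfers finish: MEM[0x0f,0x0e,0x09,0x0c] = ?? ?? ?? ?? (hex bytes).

MEM[0x0f,0x0e,0x09,0x0c] = 95 2a 9f 95

[0] 0x0d->0x01 len=8 : 90 33 86 6d ec 59 ab 6d
[1] 0x14->0x09 len=7 : 6d 32 2a 95 9f 4c 26
[2] 0x18->0x01 len=2 : 9f 4c
[3] 0x17->0x12 len=4 : 95 9f 4c 26
[4] 0x16->0x0e len=5 : 2a 95 9f 4c 26
[5] 0x0f->0x08 len=3 : 95 9f 4c
query mem[0x0f]=0x95, mem[0x0e]=0x2a, mem[0x09]=0x9f, mem[0x0c]=0x95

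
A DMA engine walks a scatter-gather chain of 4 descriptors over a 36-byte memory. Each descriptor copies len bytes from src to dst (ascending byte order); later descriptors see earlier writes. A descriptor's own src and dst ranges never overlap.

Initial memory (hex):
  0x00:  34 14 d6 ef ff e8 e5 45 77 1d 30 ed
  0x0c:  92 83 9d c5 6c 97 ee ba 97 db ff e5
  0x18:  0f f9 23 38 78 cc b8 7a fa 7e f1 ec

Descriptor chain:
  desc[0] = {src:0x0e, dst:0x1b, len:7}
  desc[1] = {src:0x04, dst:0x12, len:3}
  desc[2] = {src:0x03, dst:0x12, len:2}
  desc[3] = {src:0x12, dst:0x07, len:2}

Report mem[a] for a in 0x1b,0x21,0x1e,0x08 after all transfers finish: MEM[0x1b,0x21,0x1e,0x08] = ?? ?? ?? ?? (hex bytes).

D0: mem[0x1b..0x21] <- [9d c5 6c 97 ee ba 97]
D1: mem[0x12..0x14] <- [ff e8 e5]
D2: mem[0x12..0x13] <- [ef ff]
D3: mem[0x07..0x08] <- [ef ff]
query mem[0x1b]=0x9d, mem[0x21]=0x97, mem[0x1e]=0x97, mem[0x08]=0xff

MEM[0x1b,0x21,0x1e,0x08] = 9d 97 97 ff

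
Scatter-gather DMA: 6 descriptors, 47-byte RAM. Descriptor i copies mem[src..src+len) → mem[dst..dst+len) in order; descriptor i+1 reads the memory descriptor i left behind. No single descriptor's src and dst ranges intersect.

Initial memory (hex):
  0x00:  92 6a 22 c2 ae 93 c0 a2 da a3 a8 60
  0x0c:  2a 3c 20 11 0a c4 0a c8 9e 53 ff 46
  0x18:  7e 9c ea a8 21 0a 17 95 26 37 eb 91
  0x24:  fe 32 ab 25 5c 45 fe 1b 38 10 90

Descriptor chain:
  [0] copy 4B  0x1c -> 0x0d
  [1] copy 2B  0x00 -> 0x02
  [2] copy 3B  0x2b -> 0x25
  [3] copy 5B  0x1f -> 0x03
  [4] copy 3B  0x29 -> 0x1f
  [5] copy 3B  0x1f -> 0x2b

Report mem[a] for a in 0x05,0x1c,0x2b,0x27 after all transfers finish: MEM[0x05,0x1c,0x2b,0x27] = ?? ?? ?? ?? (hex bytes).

MEM[0x05,0x1c,0x2b,0x27] = 37 21 45 10

D0: mem[0x0d..0x10] <- [21 0a 17 95]
D1: mem[0x02..0x03] <- [92 6a]
D2: mem[0x25..0x27] <- [1b 38 10]
D3: mem[0x03..0x07] <- [95 26 37 eb 91]
D4: mem[0x1f..0x21] <- [45 fe 1b]
D5: mem[0x2b..0x2d] <- [45 fe 1b]
query mem[0x05]=0x37, mem[0x1c]=0x21, mem[0x2b]=0x45, mem[0x27]=0x10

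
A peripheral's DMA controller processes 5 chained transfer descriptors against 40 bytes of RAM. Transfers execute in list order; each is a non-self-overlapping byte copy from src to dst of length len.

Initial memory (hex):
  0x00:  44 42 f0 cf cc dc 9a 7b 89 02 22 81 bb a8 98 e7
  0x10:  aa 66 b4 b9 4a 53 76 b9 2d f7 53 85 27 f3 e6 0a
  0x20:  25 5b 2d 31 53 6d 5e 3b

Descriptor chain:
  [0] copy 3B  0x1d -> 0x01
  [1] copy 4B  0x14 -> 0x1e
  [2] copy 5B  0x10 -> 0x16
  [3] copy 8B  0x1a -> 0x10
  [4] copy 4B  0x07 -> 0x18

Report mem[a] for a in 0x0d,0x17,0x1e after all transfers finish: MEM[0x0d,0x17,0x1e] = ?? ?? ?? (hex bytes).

[0] 0x1d->0x01 len=3 : f3 e6 0a
[1] 0x14->0x1e len=4 : 4a 53 76 b9
[2] 0x10->0x16 len=5 : aa 66 b4 b9 4a
[3] 0x1a->0x10 len=8 : 4a 85 27 f3 4a 53 76 b9
[4] 0x07->0x18 len=4 : 7b 89 02 22
query mem[0x0d]=0xa8, mem[0x17]=0xb9, mem[0x1e]=0x4a

MEM[0x0d,0x17,0x1e] = a8 b9 4a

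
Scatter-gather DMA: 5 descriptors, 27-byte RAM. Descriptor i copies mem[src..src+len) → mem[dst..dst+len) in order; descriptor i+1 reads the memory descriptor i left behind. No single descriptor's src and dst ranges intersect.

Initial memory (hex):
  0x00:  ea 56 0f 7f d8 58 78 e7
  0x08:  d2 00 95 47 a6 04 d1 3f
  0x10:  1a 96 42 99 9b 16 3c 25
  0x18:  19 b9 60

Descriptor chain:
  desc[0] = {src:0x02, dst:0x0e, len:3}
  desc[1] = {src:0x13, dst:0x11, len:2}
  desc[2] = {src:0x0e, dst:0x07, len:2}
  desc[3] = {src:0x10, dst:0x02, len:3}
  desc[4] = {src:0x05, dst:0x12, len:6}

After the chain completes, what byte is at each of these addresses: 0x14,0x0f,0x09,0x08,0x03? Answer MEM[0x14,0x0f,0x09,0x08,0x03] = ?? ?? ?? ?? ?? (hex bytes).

MEM[0x14,0x0f,0x09,0x08,0x03] = 0f 7f 00 7f 99

#0 dst[0x0e+3] := {0x0f,0x7f,0xd8}
#1 dst[0x11+2] := {0x99,0x9b}
#2 dst[0x07+2] := {0x0f,0x7f}
#3 dst[0x02+3] := {0xd8,0x99,0x9b}
#4 dst[0x12+6] := {0x58,0x78,0x0f,0x7f,0x00,0x95}
query mem[0x14]=0x0f, mem[0x0f]=0x7f, mem[0x09]=0x00, mem[0x08]=0x7f, mem[0x03]=0x99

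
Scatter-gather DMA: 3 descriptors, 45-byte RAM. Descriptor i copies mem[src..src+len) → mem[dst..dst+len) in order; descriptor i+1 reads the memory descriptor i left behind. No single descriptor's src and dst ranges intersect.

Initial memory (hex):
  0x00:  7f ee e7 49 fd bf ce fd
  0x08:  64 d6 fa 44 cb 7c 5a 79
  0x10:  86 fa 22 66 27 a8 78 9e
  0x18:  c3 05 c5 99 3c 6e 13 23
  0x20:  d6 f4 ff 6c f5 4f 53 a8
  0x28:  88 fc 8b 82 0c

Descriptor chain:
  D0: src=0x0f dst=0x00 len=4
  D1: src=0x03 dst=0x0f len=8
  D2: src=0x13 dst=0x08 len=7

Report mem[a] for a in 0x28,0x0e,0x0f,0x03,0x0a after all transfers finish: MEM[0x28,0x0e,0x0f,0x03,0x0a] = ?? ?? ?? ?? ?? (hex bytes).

MEM[0x28,0x0e,0x0f,0x03,0x0a] = 88 05 22 22 d6

[0] 0x0f->0x00 len=4 : 79 86 fa 22
[1] 0x03->0x0f len=8 : 22 fd bf ce fd 64 d6 fa
[2] 0x13->0x08 len=7 : fd 64 d6 fa 9e c3 05
query mem[0x28]=0x88, mem[0x0e]=0x05, mem[0x0f]=0x22, mem[0x03]=0x22, mem[0x0a]=0xd6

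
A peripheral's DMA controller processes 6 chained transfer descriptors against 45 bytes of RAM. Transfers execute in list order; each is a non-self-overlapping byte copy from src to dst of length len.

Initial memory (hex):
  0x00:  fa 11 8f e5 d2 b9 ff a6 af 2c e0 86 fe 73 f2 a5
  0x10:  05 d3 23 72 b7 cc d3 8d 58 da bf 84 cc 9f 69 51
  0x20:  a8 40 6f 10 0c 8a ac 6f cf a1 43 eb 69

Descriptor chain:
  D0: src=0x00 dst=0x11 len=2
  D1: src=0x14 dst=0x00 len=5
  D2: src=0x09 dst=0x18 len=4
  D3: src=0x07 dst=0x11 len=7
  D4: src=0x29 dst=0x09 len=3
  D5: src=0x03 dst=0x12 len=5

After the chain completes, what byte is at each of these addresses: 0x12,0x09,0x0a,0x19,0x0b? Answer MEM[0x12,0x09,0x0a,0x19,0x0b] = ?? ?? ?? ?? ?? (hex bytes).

  after D0: wrote 2B at 0x11 = fa11
  after D1: wrote 5B at 0x00 = b7ccd38d58
  after D2: wrote 4B at 0x18 = 2ce086fe
  after D3: wrote 7B at 0x11 = a6af2ce086fe73
  after D4: wrote 3B at 0x09 = a143eb
  after D5: wrote 5B at 0x12 = 8d58b9ffa6
query mem[0x12]=0x8d, mem[0x09]=0xa1, mem[0x0a]=0x43, mem[0x19]=0xe0, mem[0x0b]=0xeb

MEM[0x12,0x09,0x0a,0x19,0x0b] = 8d a1 43 e0 eb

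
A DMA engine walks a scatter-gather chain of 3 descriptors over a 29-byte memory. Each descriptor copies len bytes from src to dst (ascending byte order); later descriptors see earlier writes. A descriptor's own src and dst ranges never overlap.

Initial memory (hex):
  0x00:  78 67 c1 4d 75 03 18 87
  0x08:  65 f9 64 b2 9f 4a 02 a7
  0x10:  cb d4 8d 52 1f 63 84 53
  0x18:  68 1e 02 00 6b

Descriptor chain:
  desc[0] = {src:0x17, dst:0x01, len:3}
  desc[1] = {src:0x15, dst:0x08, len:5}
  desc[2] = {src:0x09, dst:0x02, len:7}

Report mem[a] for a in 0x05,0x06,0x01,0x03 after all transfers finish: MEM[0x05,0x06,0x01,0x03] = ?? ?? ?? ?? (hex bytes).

MEM[0x05,0x06,0x01,0x03] = 1e 4a 53 53

  after D0: wrote 3B at 0x01 = 53681e
  after D1: wrote 5B at 0x08 = 638453681e
  after D2: wrote 7B at 0x02 = 8453681e4a02a7
query mem[0x05]=0x1e, mem[0x06]=0x4a, mem[0x01]=0x53, mem[0x03]=0x53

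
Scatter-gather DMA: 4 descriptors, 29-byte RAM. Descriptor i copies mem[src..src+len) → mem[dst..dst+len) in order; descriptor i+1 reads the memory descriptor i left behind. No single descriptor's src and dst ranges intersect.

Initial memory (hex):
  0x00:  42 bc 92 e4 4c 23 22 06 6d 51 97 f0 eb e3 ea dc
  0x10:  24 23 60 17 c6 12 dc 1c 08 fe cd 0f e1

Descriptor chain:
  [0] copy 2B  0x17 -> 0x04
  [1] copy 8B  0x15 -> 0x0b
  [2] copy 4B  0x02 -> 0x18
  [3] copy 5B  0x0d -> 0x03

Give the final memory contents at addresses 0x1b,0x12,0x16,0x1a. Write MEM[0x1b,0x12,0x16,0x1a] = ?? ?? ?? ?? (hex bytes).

[0] 0x17->0x04 len=2 : 1c 08
[1] 0x15->0x0b len=8 : 12 dc 1c 08 fe cd 0f e1
[2] 0x02->0x18 len=4 : 92 e4 1c 08
[3] 0x0d->0x03 len=5 : 1c 08 fe cd 0f
query mem[0x1b]=0x08, mem[0x12]=0xe1, mem[0x16]=0xdc, mem[0x1a]=0x1c

MEM[0x1b,0x12,0x16,0x1a] = 08 e1 dc 1c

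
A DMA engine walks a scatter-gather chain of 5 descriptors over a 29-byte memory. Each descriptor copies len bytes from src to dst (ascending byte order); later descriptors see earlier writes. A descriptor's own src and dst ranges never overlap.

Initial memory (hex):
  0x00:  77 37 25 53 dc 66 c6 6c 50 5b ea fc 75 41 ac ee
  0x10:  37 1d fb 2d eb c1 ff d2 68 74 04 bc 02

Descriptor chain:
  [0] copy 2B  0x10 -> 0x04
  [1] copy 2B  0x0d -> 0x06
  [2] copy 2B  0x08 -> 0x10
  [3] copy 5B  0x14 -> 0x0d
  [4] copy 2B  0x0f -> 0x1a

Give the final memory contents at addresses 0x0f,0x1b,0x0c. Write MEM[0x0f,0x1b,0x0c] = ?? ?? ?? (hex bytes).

MEM[0x0f,0x1b,0x0c] = ff d2 75

[0] 0x10->0x04 len=2 : 37 1d
[1] 0x0d->0x06 len=2 : 41 ac
[2] 0x08->0x10 len=2 : 50 5b
[3] 0x14->0x0d len=5 : eb c1 ff d2 68
[4] 0x0f->0x1a len=2 : ff d2
query mem[0x0f]=0xff, mem[0x1b]=0xd2, mem[0x0c]=0x75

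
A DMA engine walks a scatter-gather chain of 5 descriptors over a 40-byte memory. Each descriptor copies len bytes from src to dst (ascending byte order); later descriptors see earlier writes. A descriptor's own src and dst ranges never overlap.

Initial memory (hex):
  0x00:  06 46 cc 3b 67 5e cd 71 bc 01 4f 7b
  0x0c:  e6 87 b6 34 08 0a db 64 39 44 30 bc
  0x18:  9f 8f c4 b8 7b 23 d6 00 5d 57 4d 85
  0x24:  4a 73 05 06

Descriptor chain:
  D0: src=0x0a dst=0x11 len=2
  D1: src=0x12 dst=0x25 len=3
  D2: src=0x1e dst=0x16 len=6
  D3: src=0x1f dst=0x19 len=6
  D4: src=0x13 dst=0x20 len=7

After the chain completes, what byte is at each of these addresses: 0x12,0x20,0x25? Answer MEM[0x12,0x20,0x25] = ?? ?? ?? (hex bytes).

MEM[0x12,0x20,0x25] = 7b 64 5d

[0] 0x0a->0x11 len=2 : 4f 7b
[1] 0x12->0x25 len=3 : 7b 64 39
[2] 0x1e->0x16 len=6 : d6 00 5d 57 4d 85
[3] 0x1f->0x19 len=6 : 00 5d 57 4d 85 4a
[4] 0x13->0x20 len=7 : 64 39 44 d6 00 5d 00
query mem[0x12]=0x7b, mem[0x20]=0x64, mem[0x25]=0x5d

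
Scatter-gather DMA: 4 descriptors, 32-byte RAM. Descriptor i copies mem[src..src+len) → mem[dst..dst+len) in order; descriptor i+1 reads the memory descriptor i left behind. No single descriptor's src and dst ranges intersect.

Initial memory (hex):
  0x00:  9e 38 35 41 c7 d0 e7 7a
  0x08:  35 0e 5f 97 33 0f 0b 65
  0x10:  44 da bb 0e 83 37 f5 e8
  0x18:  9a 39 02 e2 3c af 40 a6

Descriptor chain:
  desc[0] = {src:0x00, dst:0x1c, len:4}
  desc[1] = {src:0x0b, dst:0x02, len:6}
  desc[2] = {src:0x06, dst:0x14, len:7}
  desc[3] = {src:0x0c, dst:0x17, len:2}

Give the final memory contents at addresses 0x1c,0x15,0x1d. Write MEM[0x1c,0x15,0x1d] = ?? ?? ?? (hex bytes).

[0] 0x00->0x1c len=4 : 9e 38 35 41
[1] 0x0b->0x02 len=6 : 97 33 0f 0b 65 44
[2] 0x06->0x14 len=7 : 65 44 35 0e 5f 97 33
[3] 0x0c->0x17 len=2 : 33 0f
query mem[0x1c]=0x9e, mem[0x15]=0x44, mem[0x1d]=0x38

MEM[0x1c,0x15,0x1d] = 9e 44 38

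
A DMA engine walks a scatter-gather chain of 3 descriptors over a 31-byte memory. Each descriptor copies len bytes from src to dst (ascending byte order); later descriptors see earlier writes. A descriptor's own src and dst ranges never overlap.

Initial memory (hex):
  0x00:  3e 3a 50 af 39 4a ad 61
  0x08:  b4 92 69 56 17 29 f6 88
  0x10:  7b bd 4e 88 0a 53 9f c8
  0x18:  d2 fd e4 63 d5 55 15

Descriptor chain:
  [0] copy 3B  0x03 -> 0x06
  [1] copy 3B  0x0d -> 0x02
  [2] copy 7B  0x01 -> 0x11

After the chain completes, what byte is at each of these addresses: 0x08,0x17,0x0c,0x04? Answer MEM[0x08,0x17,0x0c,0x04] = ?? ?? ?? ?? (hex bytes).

[0] 0x03->0x06 len=3 : af 39 4a
[1] 0x0d->0x02 len=3 : 29 f6 88
[2] 0x01->0x11 len=7 : 3a 29 f6 88 4a af 39
query mem[0x08]=0x4a, mem[0x17]=0x39, mem[0x0c]=0x17, mem[0x04]=0x88

MEM[0x08,0x17,0x0c,0x04] = 4a 39 17 88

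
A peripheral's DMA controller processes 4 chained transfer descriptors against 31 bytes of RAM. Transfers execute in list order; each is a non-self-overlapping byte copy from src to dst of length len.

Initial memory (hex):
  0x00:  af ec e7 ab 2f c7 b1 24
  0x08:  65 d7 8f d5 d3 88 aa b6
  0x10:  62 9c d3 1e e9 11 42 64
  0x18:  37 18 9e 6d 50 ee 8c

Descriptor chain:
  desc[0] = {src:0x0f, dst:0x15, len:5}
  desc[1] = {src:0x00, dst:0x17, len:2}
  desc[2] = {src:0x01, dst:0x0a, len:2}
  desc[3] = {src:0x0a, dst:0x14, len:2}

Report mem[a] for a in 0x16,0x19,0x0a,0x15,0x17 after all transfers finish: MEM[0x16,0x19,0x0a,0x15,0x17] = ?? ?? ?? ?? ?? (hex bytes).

MEM[0x16,0x19,0x0a,0x15,0x17] = 62 1e ec e7 af

D0: mem[0x15..0x19] <- [b6 62 9c d3 1e]
D1: mem[0x17..0x18] <- [af ec]
D2: mem[0x0a..0x0b] <- [ec e7]
D3: mem[0x14..0x15] <- [ec e7]
query mem[0x16]=0x62, mem[0x19]=0x1e, mem[0x0a]=0xec, mem[0x15]=0xe7, mem[0x17]=0xaf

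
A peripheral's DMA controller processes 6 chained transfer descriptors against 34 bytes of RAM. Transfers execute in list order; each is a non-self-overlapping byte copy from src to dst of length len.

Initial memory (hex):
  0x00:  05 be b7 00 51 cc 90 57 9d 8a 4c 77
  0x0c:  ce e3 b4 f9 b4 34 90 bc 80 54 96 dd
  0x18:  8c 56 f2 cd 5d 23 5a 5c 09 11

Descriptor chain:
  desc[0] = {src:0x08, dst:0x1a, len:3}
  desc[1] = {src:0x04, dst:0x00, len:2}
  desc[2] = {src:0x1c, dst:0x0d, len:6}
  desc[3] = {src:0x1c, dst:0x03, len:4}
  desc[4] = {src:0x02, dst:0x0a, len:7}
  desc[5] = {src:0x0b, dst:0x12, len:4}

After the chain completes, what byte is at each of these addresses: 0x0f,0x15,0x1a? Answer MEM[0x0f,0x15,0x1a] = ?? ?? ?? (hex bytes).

MEM[0x0f,0x15,0x1a] = 57 5c 9d

#0 dst[0x1a+3] := {0x9d,0x8a,0x4c}
#1 dst[0x00+2] := {0x51,0xcc}
#2 dst[0x0d+6] := {0x4c,0x23,0x5a,0x5c,0x09,0x11}
#3 dst[0x03+4] := {0x4c,0x23,0x5a,0x5c}
#4 dst[0x0a+7] := {0xb7,0x4c,0x23,0x5a,0x5c,0x57,0x9d}
#5 dst[0x12+4] := {0x4c,0x23,0x5a,0x5c}
query mem[0x0f]=0x57, mem[0x15]=0x5c, mem[0x1a]=0x9d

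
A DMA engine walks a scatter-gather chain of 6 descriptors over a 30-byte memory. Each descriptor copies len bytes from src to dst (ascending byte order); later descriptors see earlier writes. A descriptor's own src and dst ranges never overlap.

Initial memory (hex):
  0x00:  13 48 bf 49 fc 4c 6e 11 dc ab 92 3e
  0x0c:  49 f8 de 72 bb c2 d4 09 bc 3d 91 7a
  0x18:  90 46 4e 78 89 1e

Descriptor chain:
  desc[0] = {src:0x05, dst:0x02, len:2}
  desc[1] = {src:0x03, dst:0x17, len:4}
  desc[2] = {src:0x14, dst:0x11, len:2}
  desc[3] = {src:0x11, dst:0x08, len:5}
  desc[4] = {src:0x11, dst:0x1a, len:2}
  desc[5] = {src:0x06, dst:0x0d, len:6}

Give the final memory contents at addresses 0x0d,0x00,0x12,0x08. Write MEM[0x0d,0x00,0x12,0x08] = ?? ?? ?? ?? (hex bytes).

MEM[0x0d,0x00,0x12,0x08] = 6e 13 bc bc

#0 dst[0x02+2] := {0x4c,0x6e}
#1 dst[0x17+4] := {0x6e,0xfc,0x4c,0x6e}
#2 dst[0x11+2] := {0xbc,0x3d}
#3 dst[0x08+5] := {0xbc,0x3d,0x09,0xbc,0x3d}
#4 dst[0x1a+2] := {0xbc,0x3d}
#5 dst[0x0d+6] := {0x6e,0x11,0xbc,0x3d,0x09,0xbc}
query mem[0x0d]=0x6e, mem[0x00]=0x13, mem[0x12]=0xbc, mem[0x08]=0xbc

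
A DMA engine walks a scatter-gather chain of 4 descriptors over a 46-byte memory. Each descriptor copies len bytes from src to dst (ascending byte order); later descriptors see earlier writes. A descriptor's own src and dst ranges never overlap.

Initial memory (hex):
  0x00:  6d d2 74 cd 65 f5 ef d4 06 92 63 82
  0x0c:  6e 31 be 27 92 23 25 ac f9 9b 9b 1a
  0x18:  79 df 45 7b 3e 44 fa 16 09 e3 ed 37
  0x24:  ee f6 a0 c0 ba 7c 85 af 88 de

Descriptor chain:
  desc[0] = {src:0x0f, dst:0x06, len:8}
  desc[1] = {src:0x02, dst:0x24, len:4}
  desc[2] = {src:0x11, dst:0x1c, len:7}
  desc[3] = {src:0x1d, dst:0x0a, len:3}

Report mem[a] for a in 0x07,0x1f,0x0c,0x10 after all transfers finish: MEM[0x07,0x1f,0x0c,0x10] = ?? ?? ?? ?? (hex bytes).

#0 dst[0x06+8] := {0x27,0x92,0x23,0x25,0xac,0xf9,0x9b,0x9b}
#1 dst[0x24+4] := {0x74,0xcd,0x65,0xf5}
#2 dst[0x1c+7] := {0x23,0x25,0xac,0xf9,0x9b,0x9b,0x1a}
#3 dst[0x0a+3] := {0x25,0xac,0xf9}
query mem[0x07]=0x92, mem[0x1f]=0xf9, mem[0x0c]=0xf9, mem[0x10]=0x92

MEM[0x07,0x1f,0x0c,0x10] = 92 f9 f9 92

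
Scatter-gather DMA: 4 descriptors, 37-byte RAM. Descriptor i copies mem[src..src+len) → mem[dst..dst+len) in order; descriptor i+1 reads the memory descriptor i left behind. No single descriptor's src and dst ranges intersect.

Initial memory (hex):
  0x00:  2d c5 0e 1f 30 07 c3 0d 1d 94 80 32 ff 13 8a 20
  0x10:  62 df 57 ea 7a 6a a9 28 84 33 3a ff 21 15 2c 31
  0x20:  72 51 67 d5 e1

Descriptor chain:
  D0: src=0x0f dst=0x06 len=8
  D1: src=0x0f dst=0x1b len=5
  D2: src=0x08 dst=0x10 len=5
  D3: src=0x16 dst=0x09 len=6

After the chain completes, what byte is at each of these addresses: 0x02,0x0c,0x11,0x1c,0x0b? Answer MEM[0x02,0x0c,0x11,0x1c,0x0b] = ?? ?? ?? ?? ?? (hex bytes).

MEM[0x02,0x0c,0x11,0x1c,0x0b] = 0e 33 57 62 84

#0 dst[0x06+8] := {0x20,0x62,0xdf,0x57,0xea,0x7a,0x6a,0xa9}
#1 dst[0x1b+5] := {0x20,0x62,0xdf,0x57,0xea}
#2 dst[0x10+5] := {0xdf,0x57,0xea,0x7a,0x6a}
#3 dst[0x09+6] := {0xa9,0x28,0x84,0x33,0x3a,0x20}
query mem[0x02]=0x0e, mem[0x0c]=0x33, mem[0x11]=0x57, mem[0x1c]=0x62, mem[0x0b]=0x84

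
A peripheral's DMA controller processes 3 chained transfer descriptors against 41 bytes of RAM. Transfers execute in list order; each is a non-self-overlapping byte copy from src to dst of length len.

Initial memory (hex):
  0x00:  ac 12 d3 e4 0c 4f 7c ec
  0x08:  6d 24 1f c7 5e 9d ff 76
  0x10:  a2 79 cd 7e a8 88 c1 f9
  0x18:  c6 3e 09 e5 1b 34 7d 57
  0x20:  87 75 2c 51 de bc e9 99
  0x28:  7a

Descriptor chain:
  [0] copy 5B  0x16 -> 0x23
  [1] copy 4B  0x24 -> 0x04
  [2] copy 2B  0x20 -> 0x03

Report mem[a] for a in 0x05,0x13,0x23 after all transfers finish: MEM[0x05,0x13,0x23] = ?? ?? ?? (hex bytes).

MEM[0x05,0x13,0x23] = c6 7e c1

#0 dst[0x23+5] := {0xc1,0xf9,0xc6,0x3e,0x09}
#1 dst[0x04+4] := {0xf9,0xc6,0x3e,0x09}
#2 dst[0x03+2] := {0x87,0x75}
query mem[0x05]=0xc6, mem[0x13]=0x7e, mem[0x23]=0xc1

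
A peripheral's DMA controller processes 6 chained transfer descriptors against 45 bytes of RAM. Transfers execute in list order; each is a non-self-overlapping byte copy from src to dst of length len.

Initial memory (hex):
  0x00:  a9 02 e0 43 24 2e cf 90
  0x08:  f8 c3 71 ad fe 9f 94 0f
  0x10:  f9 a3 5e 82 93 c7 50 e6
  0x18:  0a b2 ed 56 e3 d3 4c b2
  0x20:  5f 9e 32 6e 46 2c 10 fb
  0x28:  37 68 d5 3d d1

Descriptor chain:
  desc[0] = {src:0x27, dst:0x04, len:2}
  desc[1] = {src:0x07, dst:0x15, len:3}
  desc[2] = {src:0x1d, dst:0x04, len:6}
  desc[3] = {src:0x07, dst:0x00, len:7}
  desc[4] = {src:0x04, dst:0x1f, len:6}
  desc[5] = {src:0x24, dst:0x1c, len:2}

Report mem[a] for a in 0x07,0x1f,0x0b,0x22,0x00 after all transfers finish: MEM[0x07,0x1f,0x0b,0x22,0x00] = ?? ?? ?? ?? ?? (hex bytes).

MEM[0x07,0x1f,0x0b,0x22,0x00] = 5f ad ad 5f 5f

#0 dst[0x04+2] := {0xfb,0x37}
#1 dst[0x15+3] := {0x90,0xf8,0xc3}
#2 dst[0x04+6] := {0xd3,0x4c,0xb2,0x5f,0x9e,0x32}
#3 dst[0x00+7] := {0x5f,0x9e,0x32,0x71,0xad,0xfe,0x9f}
#4 dst[0x1f+6] := {0xad,0xfe,0x9f,0x5f,0x9e,0x32}
#5 dst[0x1c+2] := {0x32,0x2c}
query mem[0x07]=0x5f, mem[0x1f]=0xad, mem[0x0b]=0xad, mem[0x22]=0x5f, mem[0x00]=0x5f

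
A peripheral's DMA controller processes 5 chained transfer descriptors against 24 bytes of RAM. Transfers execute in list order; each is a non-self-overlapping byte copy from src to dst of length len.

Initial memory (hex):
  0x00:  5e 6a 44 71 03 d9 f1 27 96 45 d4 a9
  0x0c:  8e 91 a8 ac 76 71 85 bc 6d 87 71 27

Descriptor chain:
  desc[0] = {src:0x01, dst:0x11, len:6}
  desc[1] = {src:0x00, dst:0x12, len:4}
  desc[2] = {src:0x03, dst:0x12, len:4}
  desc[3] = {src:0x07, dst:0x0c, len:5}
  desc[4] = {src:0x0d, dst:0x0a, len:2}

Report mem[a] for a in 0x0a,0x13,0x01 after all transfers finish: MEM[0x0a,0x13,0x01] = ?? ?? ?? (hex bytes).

MEM[0x0a,0x13,0x01] = 96 03 6a

[0] 0x01->0x11 len=6 : 6a 44 71 03 d9 f1
[1] 0x00->0x12 len=4 : 5e 6a 44 71
[2] 0x03->0x12 len=4 : 71 03 d9 f1
[3] 0x07->0x0c len=5 : 27 96 45 d4 a9
[4] 0x0d->0x0a len=2 : 96 45
query mem[0x0a]=0x96, mem[0x13]=0x03, mem[0x01]=0x6a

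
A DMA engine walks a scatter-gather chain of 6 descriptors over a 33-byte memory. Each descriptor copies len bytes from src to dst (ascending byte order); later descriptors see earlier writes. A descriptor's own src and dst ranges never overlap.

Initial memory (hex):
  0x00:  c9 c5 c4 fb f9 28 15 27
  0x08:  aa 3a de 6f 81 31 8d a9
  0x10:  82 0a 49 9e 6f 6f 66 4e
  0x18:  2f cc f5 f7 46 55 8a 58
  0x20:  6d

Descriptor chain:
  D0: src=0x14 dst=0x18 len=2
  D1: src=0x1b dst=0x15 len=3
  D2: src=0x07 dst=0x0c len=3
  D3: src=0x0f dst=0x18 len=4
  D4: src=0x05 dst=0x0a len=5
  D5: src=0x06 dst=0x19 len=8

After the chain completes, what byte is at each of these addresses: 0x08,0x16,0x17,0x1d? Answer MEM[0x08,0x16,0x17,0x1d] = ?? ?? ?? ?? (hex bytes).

D0: mem[0x18..0x19] <- [6f 6f]
D1: mem[0x15..0x17] <- [f7 46 55]
D2: mem[0x0c..0x0e] <- [27 aa 3a]
D3: mem[0x18..0x1b] <- [a9 82 0a 49]
D4: mem[0x0a..0x0e] <- [28 15 27 aa 3a]
D5: mem[0x19..0x20] <- [15 27 aa 3a 28 15 27 aa]
query mem[0x08]=0xaa, mem[0x16]=0x46, mem[0x17]=0x55, mem[0x1d]=0x28

MEM[0x08,0x16,0x17,0x1d] = aa 46 55 28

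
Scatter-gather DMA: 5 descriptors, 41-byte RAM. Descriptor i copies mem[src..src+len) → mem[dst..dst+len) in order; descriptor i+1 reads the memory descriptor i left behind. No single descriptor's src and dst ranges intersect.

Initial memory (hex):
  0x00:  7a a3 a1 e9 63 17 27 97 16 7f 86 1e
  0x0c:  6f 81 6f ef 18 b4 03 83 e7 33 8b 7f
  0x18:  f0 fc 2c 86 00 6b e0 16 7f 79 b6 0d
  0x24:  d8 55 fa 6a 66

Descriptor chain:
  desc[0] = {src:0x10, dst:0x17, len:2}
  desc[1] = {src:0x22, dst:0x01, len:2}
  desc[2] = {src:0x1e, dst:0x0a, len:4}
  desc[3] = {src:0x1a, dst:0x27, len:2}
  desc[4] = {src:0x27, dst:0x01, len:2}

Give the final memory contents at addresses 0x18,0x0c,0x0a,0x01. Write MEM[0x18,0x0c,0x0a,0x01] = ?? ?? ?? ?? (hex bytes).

[0] 0x10->0x17 len=2 : 18 b4
[1] 0x22->0x01 len=2 : b6 0d
[2] 0x1e->0x0a len=4 : e0 16 7f 79
[3] 0x1a->0x27 len=2 : 2c 86
[4] 0x27->0x01 len=2 : 2c 86
query mem[0x18]=0xb4, mem[0x0c]=0x7f, mem[0x0a]=0xe0, mem[0x01]=0x2c

MEM[0x18,0x0c,0x0a,0x01] = b4 7f e0 2c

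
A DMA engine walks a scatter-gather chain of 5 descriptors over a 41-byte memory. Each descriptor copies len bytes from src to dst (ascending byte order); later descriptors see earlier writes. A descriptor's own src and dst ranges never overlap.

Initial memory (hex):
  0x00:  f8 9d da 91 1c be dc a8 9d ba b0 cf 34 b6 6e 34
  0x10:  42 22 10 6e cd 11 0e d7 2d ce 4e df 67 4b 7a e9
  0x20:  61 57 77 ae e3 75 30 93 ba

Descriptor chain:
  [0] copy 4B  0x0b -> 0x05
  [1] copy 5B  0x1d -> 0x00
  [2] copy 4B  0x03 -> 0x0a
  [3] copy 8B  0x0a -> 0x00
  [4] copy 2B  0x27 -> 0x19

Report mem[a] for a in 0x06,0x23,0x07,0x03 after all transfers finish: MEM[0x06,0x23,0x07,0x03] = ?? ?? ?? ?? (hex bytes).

MEM[0x06,0x23,0x07,0x03] = 42 ae 22 34

#0 dst[0x05+4] := {0xcf,0x34,0xb6,0x6e}
#1 dst[0x00+5] := {0x4b,0x7a,0xe9,0x61,0x57}
#2 dst[0x0a+4] := {0x61,0x57,0xcf,0x34}
#3 dst[0x00+8] := {0x61,0x57,0xcf,0x34,0x6e,0x34,0x42,0x22}
#4 dst[0x19+2] := {0x93,0xba}
query mem[0x06]=0x42, mem[0x23]=0xae, mem[0x07]=0x22, mem[0x03]=0x34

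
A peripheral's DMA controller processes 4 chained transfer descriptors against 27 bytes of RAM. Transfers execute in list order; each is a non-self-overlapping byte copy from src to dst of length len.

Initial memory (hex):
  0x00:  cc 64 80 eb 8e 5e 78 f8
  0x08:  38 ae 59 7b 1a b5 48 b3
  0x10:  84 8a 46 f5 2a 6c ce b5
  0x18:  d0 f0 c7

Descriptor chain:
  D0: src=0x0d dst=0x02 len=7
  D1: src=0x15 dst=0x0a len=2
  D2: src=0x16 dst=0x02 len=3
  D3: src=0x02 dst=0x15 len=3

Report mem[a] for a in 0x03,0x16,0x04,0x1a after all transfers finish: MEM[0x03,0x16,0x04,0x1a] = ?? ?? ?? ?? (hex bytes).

MEM[0x03,0x16,0x04,0x1a] = b5 b5 d0 c7

  after D0: wrote 7B at 0x02 = b548b3848a46f5
  after D1: wrote 2B at 0x0a = 6cce
  after D2: wrote 3B at 0x02 = ceb5d0
  after D3: wrote 3B at 0x15 = ceb5d0
query mem[0x03]=0xb5, mem[0x16]=0xb5, mem[0x04]=0xd0, mem[0x1a]=0xc7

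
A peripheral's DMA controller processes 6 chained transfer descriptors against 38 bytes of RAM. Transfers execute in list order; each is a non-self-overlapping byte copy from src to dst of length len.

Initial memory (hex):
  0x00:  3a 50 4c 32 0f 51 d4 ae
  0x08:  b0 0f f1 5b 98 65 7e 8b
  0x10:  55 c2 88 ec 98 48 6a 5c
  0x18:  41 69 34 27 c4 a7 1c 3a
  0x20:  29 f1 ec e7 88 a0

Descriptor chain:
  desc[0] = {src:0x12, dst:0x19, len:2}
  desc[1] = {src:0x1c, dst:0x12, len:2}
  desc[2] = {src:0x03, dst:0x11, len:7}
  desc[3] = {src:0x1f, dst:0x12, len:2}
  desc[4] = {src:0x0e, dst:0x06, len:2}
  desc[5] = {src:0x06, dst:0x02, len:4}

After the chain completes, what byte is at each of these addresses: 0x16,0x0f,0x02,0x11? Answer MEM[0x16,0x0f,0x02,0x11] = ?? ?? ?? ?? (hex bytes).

MEM[0x16,0x0f,0x02,0x11] = b0 8b 7e 32

[0] 0x12->0x19 len=2 : 88 ec
[1] 0x1c->0x12 len=2 : c4 a7
[2] 0x03->0x11 len=7 : 32 0f 51 d4 ae b0 0f
[3] 0x1f->0x12 len=2 : 3a 29
[4] 0x0e->0x06 len=2 : 7e 8b
[5] 0x06->0x02 len=4 : 7e 8b b0 0f
query mem[0x16]=0xb0, mem[0x0f]=0x8b, mem[0x02]=0x7e, mem[0x11]=0x32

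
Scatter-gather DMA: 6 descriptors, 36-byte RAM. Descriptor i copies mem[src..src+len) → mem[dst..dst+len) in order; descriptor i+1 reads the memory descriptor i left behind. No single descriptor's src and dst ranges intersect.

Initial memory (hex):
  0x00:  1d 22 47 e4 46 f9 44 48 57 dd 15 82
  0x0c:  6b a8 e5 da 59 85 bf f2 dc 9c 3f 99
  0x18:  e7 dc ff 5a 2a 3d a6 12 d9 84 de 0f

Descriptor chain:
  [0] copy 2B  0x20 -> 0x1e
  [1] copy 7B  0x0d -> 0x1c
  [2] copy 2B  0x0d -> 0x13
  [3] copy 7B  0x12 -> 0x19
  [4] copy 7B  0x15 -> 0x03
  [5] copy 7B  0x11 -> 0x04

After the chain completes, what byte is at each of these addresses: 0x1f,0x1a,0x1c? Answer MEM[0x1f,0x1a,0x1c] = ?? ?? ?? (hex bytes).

MEM[0x1f,0x1a,0x1c] = e7 a8 9c

#0 dst[0x1e+2] := {0xd9,0x84}
#1 dst[0x1c+7] := {0xa8,0xe5,0xda,0x59,0x85,0xbf,0xf2}
#2 dst[0x13+2] := {0xa8,0xe5}
#3 dst[0x19+7] := {0xbf,0xa8,0xe5,0x9c,0x3f,0x99,0xe7}
#4 dst[0x03+7] := {0x9c,0x3f,0x99,0xe7,0xbf,0xa8,0xe5}
#5 dst[0x04+7] := {0x85,0xbf,0xa8,0xe5,0x9c,0x3f,0x99}
query mem[0x1f]=0xe7, mem[0x1a]=0xa8, mem[0x1c]=0x9c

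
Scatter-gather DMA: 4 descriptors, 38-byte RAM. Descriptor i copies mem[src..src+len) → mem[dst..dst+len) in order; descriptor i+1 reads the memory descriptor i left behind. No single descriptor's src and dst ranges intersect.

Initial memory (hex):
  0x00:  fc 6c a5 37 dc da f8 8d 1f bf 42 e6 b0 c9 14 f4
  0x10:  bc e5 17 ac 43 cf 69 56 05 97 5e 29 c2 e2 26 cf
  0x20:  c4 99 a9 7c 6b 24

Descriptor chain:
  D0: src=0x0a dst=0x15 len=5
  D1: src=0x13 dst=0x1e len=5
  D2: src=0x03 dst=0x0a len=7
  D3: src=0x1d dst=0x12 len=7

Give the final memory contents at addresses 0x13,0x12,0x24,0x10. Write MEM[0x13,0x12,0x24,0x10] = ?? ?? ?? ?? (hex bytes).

MEM[0x13,0x12,0x24,0x10] = ac e2 6b bf

#0 dst[0x15+5] := {0x42,0xe6,0xb0,0xc9,0x14}
#1 dst[0x1e+5] := {0xac,0x43,0x42,0xe6,0xb0}
#2 dst[0x0a+7] := {0x37,0xdc,0xda,0xf8,0x8d,0x1f,0xbf}
#3 dst[0x12+7] := {0xe2,0xac,0x43,0x42,0xe6,0xb0,0x7c}
query mem[0x13]=0xac, mem[0x12]=0xe2, mem[0x24]=0x6b, mem[0x10]=0xbf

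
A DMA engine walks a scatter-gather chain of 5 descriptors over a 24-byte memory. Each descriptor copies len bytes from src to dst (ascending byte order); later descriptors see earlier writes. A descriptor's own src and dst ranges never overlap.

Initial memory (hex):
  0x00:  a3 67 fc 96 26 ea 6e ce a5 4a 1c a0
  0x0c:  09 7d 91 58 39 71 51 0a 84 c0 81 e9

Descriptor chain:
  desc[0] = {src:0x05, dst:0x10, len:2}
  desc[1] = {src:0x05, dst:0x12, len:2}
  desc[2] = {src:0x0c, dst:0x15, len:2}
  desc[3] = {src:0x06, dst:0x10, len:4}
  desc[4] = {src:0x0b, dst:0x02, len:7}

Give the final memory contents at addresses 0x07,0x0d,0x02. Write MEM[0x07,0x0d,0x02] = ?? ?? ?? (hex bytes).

#0 dst[0x10+2] := {0xea,0x6e}
#1 dst[0x12+2] := {0xea,0x6e}
#2 dst[0x15+2] := {0x09,0x7d}
#3 dst[0x10+4] := {0x6e,0xce,0xa5,0x4a}
#4 dst[0x02+7] := {0xa0,0x09,0x7d,0x91,0x58,0x6e,0xce}
query mem[0x07]=0x6e, mem[0x0d]=0x7d, mem[0x02]=0xa0

MEM[0x07,0x0d,0x02] = 6e 7d a0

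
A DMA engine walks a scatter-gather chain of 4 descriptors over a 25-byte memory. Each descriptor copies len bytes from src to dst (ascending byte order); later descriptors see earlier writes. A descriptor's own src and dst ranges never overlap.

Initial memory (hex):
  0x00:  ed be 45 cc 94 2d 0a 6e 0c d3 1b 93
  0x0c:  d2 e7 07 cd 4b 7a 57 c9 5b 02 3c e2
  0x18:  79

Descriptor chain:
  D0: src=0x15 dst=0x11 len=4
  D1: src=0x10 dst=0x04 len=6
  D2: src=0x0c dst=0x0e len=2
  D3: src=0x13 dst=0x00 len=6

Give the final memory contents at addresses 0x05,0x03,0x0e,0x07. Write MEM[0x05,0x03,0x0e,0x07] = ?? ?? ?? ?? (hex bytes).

MEM[0x05,0x03,0x0e,0x07] = 79 3c d2 e2

D0: mem[0x11..0x14] <- [02 3c e2 79]
D1: mem[0x04..0x09] <- [4b 02 3c e2 79 02]
D2: mem[0x0e..0x0f] <- [d2 e7]
D3: mem[0x00..0x05] <- [e2 79 02 3c e2 79]
query mem[0x05]=0x79, mem[0x03]=0x3c, mem[0x0e]=0xd2, mem[0x07]=0xe2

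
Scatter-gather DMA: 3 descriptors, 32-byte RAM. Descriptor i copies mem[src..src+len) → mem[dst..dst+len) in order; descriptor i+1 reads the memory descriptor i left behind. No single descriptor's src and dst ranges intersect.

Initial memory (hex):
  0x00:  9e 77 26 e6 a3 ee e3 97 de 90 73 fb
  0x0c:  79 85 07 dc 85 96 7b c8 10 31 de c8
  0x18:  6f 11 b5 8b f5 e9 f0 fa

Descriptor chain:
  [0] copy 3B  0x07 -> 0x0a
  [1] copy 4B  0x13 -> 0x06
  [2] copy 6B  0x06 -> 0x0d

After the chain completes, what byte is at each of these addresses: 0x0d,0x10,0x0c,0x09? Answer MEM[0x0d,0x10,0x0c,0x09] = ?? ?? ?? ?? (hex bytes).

MEM[0x0d,0x10,0x0c,0x09] = c8 de 90 de

D0: mem[0x0a..0x0c] <- [97 de 90]
D1: mem[0x06..0x09] <- [c8 10 31 de]
D2: mem[0x0d..0x12] <- [c8 10 31 de 97 de]
query mem[0x0d]=0xc8, mem[0x10]=0xde, mem[0x0c]=0x90, mem[0x09]=0xde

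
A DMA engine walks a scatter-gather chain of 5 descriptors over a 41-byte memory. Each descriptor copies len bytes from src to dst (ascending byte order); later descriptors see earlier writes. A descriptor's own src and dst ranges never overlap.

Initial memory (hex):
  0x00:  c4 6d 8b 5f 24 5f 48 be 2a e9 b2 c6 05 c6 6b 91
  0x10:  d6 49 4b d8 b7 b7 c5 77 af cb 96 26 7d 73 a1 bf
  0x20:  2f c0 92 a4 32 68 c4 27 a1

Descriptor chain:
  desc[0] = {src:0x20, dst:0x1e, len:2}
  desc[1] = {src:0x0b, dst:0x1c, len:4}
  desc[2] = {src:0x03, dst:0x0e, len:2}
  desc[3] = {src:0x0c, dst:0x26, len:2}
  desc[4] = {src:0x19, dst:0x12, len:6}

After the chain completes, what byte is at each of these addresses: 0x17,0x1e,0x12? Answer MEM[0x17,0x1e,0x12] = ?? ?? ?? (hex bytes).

  after D0: wrote 2B at 0x1e = 2fc0
  after D1: wrote 4B at 0x1c = c605c66b
  after D2: wrote 2B at 0x0e = 5f24
  after D3: wrote 2B at 0x26 = 05c6
  after D4: wrote 6B at 0x12 = cb9626c605c6
query mem[0x17]=0xc6, mem[0x1e]=0xc6, mem[0x12]=0xcb

MEM[0x17,0x1e,0x12] = c6 c6 cb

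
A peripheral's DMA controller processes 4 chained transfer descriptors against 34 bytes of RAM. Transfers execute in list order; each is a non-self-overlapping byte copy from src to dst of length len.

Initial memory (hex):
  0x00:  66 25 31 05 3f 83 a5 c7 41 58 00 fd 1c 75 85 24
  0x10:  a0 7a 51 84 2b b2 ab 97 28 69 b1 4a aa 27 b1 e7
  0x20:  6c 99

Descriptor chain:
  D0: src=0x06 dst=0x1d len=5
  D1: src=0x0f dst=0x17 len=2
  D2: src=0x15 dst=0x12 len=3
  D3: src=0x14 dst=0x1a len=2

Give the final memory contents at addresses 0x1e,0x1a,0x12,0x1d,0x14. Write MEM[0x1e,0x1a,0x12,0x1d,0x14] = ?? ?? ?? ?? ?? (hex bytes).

MEM[0x1e,0x1a,0x12,0x1d,0x14] = c7 24 b2 a5 24

#0 dst[0x1d+5] := {0xa5,0xc7,0x41,0x58,0x00}
#1 dst[0x17+2] := {0x24,0xa0}
#2 dst[0x12+3] := {0xb2,0xab,0x24}
#3 dst[0x1a+2] := {0x24,0xb2}
query mem[0x1e]=0xc7, mem[0x1a]=0x24, mem[0x12]=0xb2, mem[0x1d]=0xa5, mem[0x14]=0x24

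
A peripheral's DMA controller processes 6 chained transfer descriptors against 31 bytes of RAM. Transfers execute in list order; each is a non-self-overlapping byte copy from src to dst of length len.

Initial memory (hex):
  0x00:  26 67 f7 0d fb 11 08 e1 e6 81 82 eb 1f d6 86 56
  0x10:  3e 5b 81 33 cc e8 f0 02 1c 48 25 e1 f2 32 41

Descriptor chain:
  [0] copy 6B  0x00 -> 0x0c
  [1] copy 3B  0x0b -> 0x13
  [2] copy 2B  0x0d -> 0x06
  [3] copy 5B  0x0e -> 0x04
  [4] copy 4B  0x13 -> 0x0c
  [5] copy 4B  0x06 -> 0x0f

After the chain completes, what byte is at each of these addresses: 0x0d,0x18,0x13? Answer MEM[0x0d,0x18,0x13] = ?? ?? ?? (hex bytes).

MEM[0x0d,0x18,0x13] = 26 1c eb

[0] 0x00->0x0c len=6 : 26 67 f7 0d fb 11
[1] 0x0b->0x13 len=3 : eb 26 67
[2] 0x0d->0x06 len=2 : 67 f7
[3] 0x0e->0x04 len=5 : f7 0d fb 11 81
[4] 0x13->0x0c len=4 : eb 26 67 f0
[5] 0x06->0x0f len=4 : fb 11 81 81
query mem[0x0d]=0x26, mem[0x18]=0x1c, mem[0x13]=0xeb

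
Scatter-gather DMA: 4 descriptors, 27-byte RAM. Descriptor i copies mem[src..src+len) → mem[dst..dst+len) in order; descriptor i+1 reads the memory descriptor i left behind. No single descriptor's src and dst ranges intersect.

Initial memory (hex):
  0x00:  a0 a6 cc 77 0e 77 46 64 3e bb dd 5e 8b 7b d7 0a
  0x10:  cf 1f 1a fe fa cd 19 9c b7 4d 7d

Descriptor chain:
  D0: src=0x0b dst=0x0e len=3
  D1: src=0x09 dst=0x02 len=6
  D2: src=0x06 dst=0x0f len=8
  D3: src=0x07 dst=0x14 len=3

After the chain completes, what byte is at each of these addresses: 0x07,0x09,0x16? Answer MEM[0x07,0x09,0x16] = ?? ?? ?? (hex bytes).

  after D0: wrote 3B at 0x0e = 5e8b7b
  after D1: wrote 6B at 0x02 = bbdd5e8b7b5e
  after D2: wrote 8B at 0x0f = 7b5e3ebbdd5e8b7b
  after D3: wrote 3B at 0x14 = 5e3ebb
query mem[0x07]=0x5e, mem[0x09]=0xbb, mem[0x16]=0xbb

MEM[0x07,0x09,0x16] = 5e bb bb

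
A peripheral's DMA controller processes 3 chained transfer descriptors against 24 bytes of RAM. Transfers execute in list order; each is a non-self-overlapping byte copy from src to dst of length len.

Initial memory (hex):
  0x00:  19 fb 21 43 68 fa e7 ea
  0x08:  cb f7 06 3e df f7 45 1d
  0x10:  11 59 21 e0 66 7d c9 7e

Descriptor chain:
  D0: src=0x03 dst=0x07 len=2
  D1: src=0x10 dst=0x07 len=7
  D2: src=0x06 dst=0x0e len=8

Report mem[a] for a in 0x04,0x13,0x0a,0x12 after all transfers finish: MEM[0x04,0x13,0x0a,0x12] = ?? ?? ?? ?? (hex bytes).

D0: mem[0x07..0x08] <- [43 68]
D1: mem[0x07..0x0d] <- [11 59 21 e0 66 7d c9]
D2: mem[0x0e..0x15] <- [e7 11 59 21 e0 66 7d c9]
query mem[0x04]=0x68, mem[0x13]=0x66, mem[0x0a]=0xe0, mem[0x12]=0xe0

MEM[0x04,0x13,0x0a,0x12] = 68 66 e0 e0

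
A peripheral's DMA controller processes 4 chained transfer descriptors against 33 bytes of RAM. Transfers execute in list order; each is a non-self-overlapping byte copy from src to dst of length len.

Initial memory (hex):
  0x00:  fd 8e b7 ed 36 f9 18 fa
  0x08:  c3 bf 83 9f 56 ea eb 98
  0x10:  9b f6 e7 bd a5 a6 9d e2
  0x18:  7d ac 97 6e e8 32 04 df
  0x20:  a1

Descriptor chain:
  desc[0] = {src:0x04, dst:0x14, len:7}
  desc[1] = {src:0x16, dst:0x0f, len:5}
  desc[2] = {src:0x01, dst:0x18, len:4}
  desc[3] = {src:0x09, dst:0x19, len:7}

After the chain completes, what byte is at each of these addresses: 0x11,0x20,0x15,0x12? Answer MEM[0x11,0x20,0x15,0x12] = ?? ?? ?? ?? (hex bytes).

[0] 0x04->0x14 len=7 : 36 f9 18 fa c3 bf 83
[1] 0x16->0x0f len=5 : 18 fa c3 bf 83
[2] 0x01->0x18 len=4 : 8e b7 ed 36
[3] 0x09->0x19 len=7 : bf 83 9f 56 ea eb 18
query mem[0x11]=0xc3, mem[0x20]=0xa1, mem[0x15]=0xf9, mem[0x12]=0xbf

MEM[0x11,0x20,0x15,0x12] = c3 a1 f9 bf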